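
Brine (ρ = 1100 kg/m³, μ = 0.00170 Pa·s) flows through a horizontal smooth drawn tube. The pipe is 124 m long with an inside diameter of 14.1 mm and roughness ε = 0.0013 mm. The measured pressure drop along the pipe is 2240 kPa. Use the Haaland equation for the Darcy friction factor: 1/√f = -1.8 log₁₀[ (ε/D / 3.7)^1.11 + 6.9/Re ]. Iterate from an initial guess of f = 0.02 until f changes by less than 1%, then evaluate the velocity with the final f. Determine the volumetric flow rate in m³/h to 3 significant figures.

Q ≈ 2.59 m³/h

Rearranging Darcy-Weisbach: V = √(2·ΔP·D/(f·L·ρ)). With ε/D = 1.3e-06/0.0141 = 9.22e-05, iterate starting from f = 0.02:
  f = 0.02 → V = √(2·2.24e+06·0.0141/(0.02·124·1100)) = 4.812 m/s; Re = ρVD/μ = 4.39e+04; f → 0.02157
  f = 0.02157 → V = 4.634 m/s; Re = 4.227e+04; f → 0.02175
Converged (Δf/f < 1%). With the final f = 0.02175: V = √(2·2.24e+06·0.0141/(0.02175·124·1100)) = 4.614 m/s.
Q = V·A = 4.614·(π/4·0.0141²) = 0.0007205 m³/s = 2.59 m³/h.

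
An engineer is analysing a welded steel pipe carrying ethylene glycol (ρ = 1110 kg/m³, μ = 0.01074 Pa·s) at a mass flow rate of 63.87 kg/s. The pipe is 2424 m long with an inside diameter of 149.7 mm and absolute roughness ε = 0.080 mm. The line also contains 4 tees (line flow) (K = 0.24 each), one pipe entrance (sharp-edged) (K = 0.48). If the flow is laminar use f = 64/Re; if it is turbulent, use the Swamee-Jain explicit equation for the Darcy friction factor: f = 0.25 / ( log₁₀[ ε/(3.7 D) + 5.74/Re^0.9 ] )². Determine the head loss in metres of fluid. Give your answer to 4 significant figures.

h_f ≈ 201.0 m

A = πD²/4 = π(0.1497)²/4 = 0.0176 m²; mean velocity V = ṁ/(ρA) = 63.87/(1110 · 0.0176) = 3.269 m/s.
Reynolds number Re = ρVD/μ = 1110 · 3.269 · 0.1497 / 0.0107 = 5.058e+04.
Re > 4000 → turbulent. Relative roughness ε/D = 8e-05/0.1497 = 0.000534. Swamee-Jain: f = 0.25/(log₁₀[0.000534/3.7 + 5.74/5.058e+04^0.9])² = 0.25/(log₁₀[0.000144 + 0.000335])² = 0.25/(-3.319)² = 0.02269.
Total minor-loss coefficient ΣK = 4·0.24 + 1·0.48 = 1.44.
ΔP = [f·L/D + ΣK]·(ρV²/2) = [0.02269·2424/0.1497 + 1.44]·(1110·3.269²/2) = [367.5 + 1.44]·5932 = 2.188e+06 Pa.
Head loss h_f = ΔP/(ρg) = 2.188e+06/(1110·9.81) = 201.0 m.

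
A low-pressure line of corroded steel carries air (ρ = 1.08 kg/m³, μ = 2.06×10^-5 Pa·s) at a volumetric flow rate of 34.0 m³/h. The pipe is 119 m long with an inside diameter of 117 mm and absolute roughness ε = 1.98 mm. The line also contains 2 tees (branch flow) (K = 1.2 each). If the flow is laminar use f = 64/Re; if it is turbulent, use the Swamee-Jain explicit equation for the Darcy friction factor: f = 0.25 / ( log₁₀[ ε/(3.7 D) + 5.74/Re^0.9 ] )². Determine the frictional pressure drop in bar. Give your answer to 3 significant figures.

ΔP ≈ 2.39×10^-4 bar

Q = 34.0 m³/h = 34.0/3600 = 0.009444 m³/s.
Cross-sectional area A = πD²/4 = π(0.117)²/4 = 0.01075 m²; mean velocity V = Q/A = 0.009444/0.01075 = 0.8784 m/s.
Reynolds number Re = ρVD/μ = 1.08 · 0.8784 · 0.117 / 2.06e-05 = 5388.
Re > 4000 → turbulent. Relative roughness ε/D = 0.00198/0.117 = 0.0169. Swamee-Jain: f = 0.25/(log₁₀[0.0169/3.7 + 5.74/5388^0.9])² = 0.25/(log₁₀[0.00457 + 0.00252])² = 0.25/(-2.149)² = 0.05411.
Total minor-loss coefficient ΣK = 2·1.2 = 2.4.
ΔP = [f·L/D + ΣK]·(ρV²/2) = [0.05411·119/0.117 + 2.4]·(1.08·0.8784²/2) = [55.04 + 2.4]·0.4167 = 23.93 Pa.
ΔP = 23.93 Pa = 2.39×10^-4 bar.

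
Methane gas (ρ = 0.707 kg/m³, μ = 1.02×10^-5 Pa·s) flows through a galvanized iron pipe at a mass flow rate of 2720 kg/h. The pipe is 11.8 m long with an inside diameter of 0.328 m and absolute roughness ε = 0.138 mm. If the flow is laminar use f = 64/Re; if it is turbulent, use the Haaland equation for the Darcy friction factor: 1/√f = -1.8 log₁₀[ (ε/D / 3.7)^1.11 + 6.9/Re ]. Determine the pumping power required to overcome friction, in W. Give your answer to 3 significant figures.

ṁ = 2720 kg/h = 2720/3600 = 0.7556 kg/s.
A = πD²/4 = π(0.328)²/4 = 0.0845 m²; mean velocity V = ṁ/(ρA) = 0.7556/(0.707 · 0.0845) = 12.65 m/s.
Reynolds number Re = ρVD/μ = 0.707 · 12.65 · 0.328 / 1.02e-05 = 2.875e+05.
Re > 4000 → turbulent. Relative roughness ε/D = 0.000138/0.328 = 0.000421. Haaland: 1/√f = -1.8 log₁₀[(0.000421/3.7)^1.11 + 6.9/2.875e+05] = -1.8 log₁₀[4.19e-05 + 2.4e-05] = 7.526, so f = 0.01765.
Darcy-Weisbach: ΔP = f(L/D)(ρV²/2) = 0.01765·(11.8/0.328)·(0.707·12.65²/2) = 0.01765·35.98·56.55 = 35.91 Pa.
Q = ṁ/ρ = 0.7556/0.707 = 1.069 m³/s.
Pumping power P = QΔP = 1.069·35.91 = 38.38 W = 38.4 W.

P ≈ 38.4 W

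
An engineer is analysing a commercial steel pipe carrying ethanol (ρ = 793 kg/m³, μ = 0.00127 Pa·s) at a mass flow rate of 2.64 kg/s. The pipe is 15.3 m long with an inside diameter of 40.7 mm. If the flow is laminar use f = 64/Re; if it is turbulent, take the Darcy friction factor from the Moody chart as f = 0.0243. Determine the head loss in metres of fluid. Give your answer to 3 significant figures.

h_f ≈ 3.05 m

A = πD²/4 = π(0.0407)²/4 = 0.001301 m²; mean velocity V = ṁ/(ρA) = 2.64/(793 · 0.001301) = 2.559 m/s.
Reynolds number Re = ρVD/μ = 793 · 2.559 · 0.0407 / 0.00127 = 6.503e+04.
Re > 4000 → turbulent; use the Moody-chart value f = 0.0243.
Darcy-Weisbach: ΔP = f(L/D)(ρV²/2) = 0.0243·(15.3/0.0407)·(793·2.559²/2) = 0.0243·375.9·2596 = 2.372e+04 Pa.
Head loss h_f = ΔP/(ρg) = 2.372e+04/(793·9.81) = 3.05 m.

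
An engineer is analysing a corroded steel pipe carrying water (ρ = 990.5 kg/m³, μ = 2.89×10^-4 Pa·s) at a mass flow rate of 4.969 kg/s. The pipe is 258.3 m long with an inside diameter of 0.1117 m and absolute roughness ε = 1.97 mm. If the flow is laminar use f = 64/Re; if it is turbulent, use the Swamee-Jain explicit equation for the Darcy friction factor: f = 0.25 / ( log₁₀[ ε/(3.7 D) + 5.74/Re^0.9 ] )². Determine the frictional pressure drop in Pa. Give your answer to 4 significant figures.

A = πD²/4 = π(0.1117)²/4 = 0.009799 m²; mean velocity V = ṁ/(ρA) = 4.969/(990.5 · 0.009799) = 0.5119 m/s.
Reynolds number Re = ρVD/μ = 990.5 · 0.5119 · 0.1117 / 0.000289 = 1.96e+05.
Re > 4000 → turbulent. Relative roughness ε/D = 0.00197/0.1117 = 0.0176. Swamee-Jain: f = 0.25/(log₁₀[0.0176/3.7 + 5.74/1.96e+05^0.9])² = 0.25/(log₁₀[0.00477 + 9.91e-05])² = 0.25/(-2.313)² = 0.04674.
Darcy-Weisbach: ΔP = f(L/D)(ρV²/2) = 0.04674·(258.3/0.1117)·(990.5·0.5119²/2) = 0.04674·2312·129.8 = 1.403e+04 Pa.

ΔP ≈ 14030 Pa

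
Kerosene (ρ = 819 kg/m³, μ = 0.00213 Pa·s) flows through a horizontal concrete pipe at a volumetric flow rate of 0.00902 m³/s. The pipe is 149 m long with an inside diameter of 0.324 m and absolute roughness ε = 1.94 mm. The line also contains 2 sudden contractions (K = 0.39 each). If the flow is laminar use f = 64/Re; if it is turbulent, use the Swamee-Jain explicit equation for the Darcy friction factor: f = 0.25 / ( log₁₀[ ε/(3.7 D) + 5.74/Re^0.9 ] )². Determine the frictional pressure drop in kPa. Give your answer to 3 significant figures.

ΔP ≈ 0.0893 kPa

Cross-sectional area A = πD²/4 = π(0.324)²/4 = 0.08245 m²; mean velocity V = Q/A = 0.00902/0.08245 = 0.1094 m/s.
Reynolds number Re = ρVD/μ = 819 · 0.1094 · 0.324 / 0.00213 = 1.363e+04.
Re > 4000 → turbulent. Relative roughness ε/D = 0.00194/0.324 = 0.00599. Swamee-Jain: f = 0.25/(log₁₀[0.00599/3.7 + 5.74/1.363e+04^0.9])² = 0.25/(log₁₀[0.00162 + 0.00109])² = 0.25/(-2.567)² = 0.03794.
Total minor-loss coefficient ΣK = 2·0.39 = 0.78.
ΔP = [f·L/D + ΣK]·(ρV²/2) = [0.03794·149/0.324 + 0.78]·(819·0.1094²/2) = [17.45 + 0.78]·4.901 = 89.33 Pa.
ΔP = 89.33 Pa = 0.0893 kPa.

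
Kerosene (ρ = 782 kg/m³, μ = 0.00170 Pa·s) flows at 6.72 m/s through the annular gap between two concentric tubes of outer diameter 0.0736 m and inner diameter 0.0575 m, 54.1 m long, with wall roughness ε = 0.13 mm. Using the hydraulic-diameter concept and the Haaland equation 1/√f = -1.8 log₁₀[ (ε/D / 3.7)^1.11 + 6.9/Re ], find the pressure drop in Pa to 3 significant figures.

ΔP ≈ 2.17×10^6 Pa

Hydraulic diameter D_h = 4A/P = D_o - D_i = 0.0736 - 0.0575 = 0.0161 m.
Re = ρVD_h/μ = 782·6.72·0.0161/0.0017 = 4.977e+04.
ε/D_h = 0.00013/0.0161 = 0.00807; Haaland gives 1/√f = -1.8 log₁₀[0.00111+0.000139] = 5.225, so f = 0.03663.
ΔP = f(L/D_h)(ρV²/2) = 0.03663·54.1/0.0161·1.766e+04 = 2.173e+06 Pa.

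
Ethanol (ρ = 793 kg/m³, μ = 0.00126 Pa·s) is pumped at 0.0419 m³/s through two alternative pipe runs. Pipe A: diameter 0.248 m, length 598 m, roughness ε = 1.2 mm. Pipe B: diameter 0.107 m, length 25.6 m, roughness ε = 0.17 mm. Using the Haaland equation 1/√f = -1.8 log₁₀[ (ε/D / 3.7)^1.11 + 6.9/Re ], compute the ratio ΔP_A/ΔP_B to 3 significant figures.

ΔP_A/ΔP_B ≈ 0.474

Pipe A: V = Q/A = 0.0419/0.04831 = 0.8674 m/s; Re = 1.354e+05; ε/D = 0.00484; Haaland → f = 0.03077; ΔP_A = f(L/D)(ρV²/2) = 2.214e+04 Pa.
Pipe B: V = Q/A = 0.0419/0.008992 = 4.66 m/s; Re = 3.138e+05; ε/D = 0.00159; Haaland → f = 0.02269; ΔP_B = f(L/D)(ρV²/2) = 4.673e+04 Pa.
ΔP_A/ΔP_B = 2.214e+04/4.673e+04 = 0.474.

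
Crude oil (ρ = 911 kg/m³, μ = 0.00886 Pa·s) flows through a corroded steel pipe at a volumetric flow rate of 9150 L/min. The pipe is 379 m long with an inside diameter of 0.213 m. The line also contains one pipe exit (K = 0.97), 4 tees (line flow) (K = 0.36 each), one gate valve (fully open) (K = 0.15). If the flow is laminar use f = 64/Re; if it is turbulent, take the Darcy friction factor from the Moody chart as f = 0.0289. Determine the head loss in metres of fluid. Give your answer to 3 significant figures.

Q = 9150 L/min = 9150/60000 = 0.1525 m³/s.
Cross-sectional area A = πD²/4 = π(0.213)²/4 = 0.03563 m²; mean velocity V = Q/A = 0.1525/0.03563 = 4.28 m/s.
Reynolds number Re = ρVD/μ = 911 · 4.28 · 0.213 / 0.00886 = 9.373e+04.
Re > 4000 → turbulent; use the Moody-chart value f = 0.0289.
Total minor-loss coefficient ΣK = 1·0.97 + 4·0.36 + 1·0.15 = 2.56.
ΔP = [f·L/D + ΣK]·(ρV²/2) = [0.0289·379/0.213 + 2.56]·(911·4.28²/2) = [51.42 + 2.56]·8343 = 4.504e+05 Pa.
Head loss h_f = ΔP/(ρg) = 4.504e+05/(911·9.81) = 50.4 m.

h_f ≈ 50.4 m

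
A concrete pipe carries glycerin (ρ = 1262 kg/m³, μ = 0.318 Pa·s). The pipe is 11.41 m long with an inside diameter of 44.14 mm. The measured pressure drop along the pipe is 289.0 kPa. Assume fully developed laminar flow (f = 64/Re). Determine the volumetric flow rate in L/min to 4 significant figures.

Q ≈ 445.3 L/min

For laminar flow, f = 64/Re with Re = ρVD/μ, so Darcy-Weisbach reduces to ΔP = 32μLV/D². Solving for V: V = ΔP·D²/(32μL) = 2.89e+05·(0.04414)²/(32·0.318·11.41) = 4.85 m/s.
Check: Re = ρVD/μ = 1262·4.85·0.04414/0.318 = 849.5 < 2300, so the laminar assumption holds.
Q = V·A = 4.85·(π/4·0.04414²) = 0.007421 m³/s = 445.3 L/min.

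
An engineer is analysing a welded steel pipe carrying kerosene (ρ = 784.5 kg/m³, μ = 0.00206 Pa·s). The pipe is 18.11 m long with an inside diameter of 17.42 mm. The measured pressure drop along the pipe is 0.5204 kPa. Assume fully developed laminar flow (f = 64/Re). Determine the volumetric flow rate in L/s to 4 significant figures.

For laminar flow, f = 64/Re with Re = ρVD/μ, so Darcy-Weisbach reduces to ΔP = 32μLV/D². Solving for V: V = ΔP·D²/(32μL) = 520.4·(0.01742)²/(32·0.00206·18.11) = 0.1323 m/s.
Check: Re = ρVD/μ = 784.5·0.1323·0.01742/0.00206 = 877.5 < 2300, so the laminar assumption holds.
Q = V·A = 0.1323·(π/4·0.01742²) = 3.153e-05 m³/s = 0.03153 L/s.

Q ≈ 0.03153 L/s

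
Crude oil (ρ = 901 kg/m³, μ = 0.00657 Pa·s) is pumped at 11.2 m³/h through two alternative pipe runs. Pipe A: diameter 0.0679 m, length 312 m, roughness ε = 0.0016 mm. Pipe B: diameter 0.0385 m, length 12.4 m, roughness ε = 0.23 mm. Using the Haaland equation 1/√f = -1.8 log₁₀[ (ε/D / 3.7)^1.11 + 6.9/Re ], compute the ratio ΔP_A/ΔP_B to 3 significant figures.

Pipe A: V = Q/A = 0.003111/0.003621 = 0.8592 m/s; Re = 8000; ε/D = 2.36e-05; Haaland → f = 0.03289; ΔP_A = f(L/D)(ρV²/2) = 5.026e+04 Pa.
Pipe B: V = Q/A = 0.003111/0.001164 = 2.672 m/s; Re = 1.411e+04; ε/D = 0.00597; Haaland → f = 0.03693; ΔP_B = f(L/D)(ρV²/2) = 3.827e+04 Pa.
ΔP_A/ΔP_B = 5.026e+04/3.827e+04 = 1.31.

ΔP_A/ΔP_B ≈ 1.31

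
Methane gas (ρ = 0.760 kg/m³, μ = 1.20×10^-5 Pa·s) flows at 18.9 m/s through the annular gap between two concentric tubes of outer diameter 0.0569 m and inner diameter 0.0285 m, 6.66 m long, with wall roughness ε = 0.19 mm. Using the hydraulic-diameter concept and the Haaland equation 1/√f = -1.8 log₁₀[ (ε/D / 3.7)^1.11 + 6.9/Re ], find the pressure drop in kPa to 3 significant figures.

Hydraulic diameter D_h = 4A/P = D_o - D_i = 0.0569 - 0.0285 = 0.0284 m.
Re = ρVD_h/μ = 0.76·18.9·0.0284/1.2e-05 = 3.399e+04.
ε/D_h = 0.00019/0.0284 = 0.00669; Haaland gives 1/√f = -1.8 log₁₀[0.000903+0.000203] = 5.321, so f = 0.03531.
ΔP = f(L/D_h)(ρV²/2) = 0.03531·6.66/0.0284·135.7 = 1124 Pa.
ΔP = 1.12 kPa.

ΔP ≈ 1.12 kPa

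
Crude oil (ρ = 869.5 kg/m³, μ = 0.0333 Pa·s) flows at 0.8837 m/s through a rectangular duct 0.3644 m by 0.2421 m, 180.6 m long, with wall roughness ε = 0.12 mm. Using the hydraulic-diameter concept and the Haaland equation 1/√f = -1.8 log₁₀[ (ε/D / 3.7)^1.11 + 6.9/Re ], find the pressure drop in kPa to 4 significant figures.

Hydraulic diameter D_h = 4A/P = 4·(0.3644·0.2421)/(2·(0.3644+0.2421)) = 0.3529/1.213 = 0.2909 m.
Re = ρVD_h/μ = 869.5·0.8837·0.2909/0.0333 = 6713.
ε/D_h = 0.00012/0.2909 = 0.000412; Haaland gives 1/√f = -1.8 log₁₀[4.1e-05+0.00103] = 5.348, so f = 0.03496.
ΔP = f(L/D_h)(ρV²/2) = 0.03496·180.6/0.2909·339.5 = 7369 Pa.
ΔP = 7.369 kPa.

ΔP ≈ 7.369 kPa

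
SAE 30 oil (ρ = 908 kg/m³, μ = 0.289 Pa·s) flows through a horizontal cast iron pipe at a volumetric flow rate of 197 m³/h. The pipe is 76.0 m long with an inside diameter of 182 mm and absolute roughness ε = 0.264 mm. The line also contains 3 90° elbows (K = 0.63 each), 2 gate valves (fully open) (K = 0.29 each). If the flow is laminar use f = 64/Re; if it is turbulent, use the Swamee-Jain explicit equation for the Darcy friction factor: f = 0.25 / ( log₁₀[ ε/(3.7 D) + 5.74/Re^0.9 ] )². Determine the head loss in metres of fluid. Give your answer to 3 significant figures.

Q = 197 m³/h = 197/3600 = 0.05472 m³/s.
Cross-sectional area A = πD²/4 = π(0.182)²/4 = 0.02602 m²; mean velocity V = Q/A = 0.05472/0.02602 = 2.103 m/s.
Reynolds number Re = ρVD/μ = 908 · 2.103 · 0.182 / 0.289 = 1203.
Re < 2300 → laminar flow, so f = 64/Re = 64/1203 = 0.05321 (the turbulent correlation is not needed).
Total minor-loss coefficient ΣK = 3·0.63 + 2·0.29 = 2.47.
ΔP = [f·L/D + ΣK]·(ρV²/2) = [0.05321·76/0.182 + 2.47]·(908·2.103²/2) = [22.22 + 2.47]·2009 = 4.959e+04 Pa.
Head loss h_f = ΔP/(ρg) = 4.959e+04/(908·9.81) = 5.57 m.

h_f ≈ 5.57 m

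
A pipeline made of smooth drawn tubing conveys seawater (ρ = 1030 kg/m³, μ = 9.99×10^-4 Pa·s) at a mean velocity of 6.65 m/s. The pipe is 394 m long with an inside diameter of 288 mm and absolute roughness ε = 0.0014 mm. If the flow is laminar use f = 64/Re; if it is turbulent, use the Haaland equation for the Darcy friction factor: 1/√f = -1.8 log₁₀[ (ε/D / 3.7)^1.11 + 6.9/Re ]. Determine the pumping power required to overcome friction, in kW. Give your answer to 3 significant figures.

P ≈ 142 kW

Reynolds number Re = ρVD/μ = 1030 · 6.65 · 0.288 / 0.000999 = 1.975e+06.
Re > 4000 → turbulent. Relative roughness ε/D = 1.4e-06/0.288 = 4.86e-06. Haaland: 1/√f = -1.8 log₁₀[(4.86e-06/3.7)^1.11 + 6.9/1.975e+06] = -1.8 log₁₀[2.96e-07 + 3.49e-06] = 9.758, so f = 0.0105.
Darcy-Weisbach: ΔP = f(L/D)(ρV²/2) = 0.0105·(394/0.288)·(1030·6.65²/2) = 0.0105·1368·2.277e+04 = 3.272e+05 Pa.
Q = V·A = 6.65·0.06514 = 0.4332 m³/s.
Pumping power P = QΔP = 0.4332·3.272e+05 = 141700 W = 142 kW.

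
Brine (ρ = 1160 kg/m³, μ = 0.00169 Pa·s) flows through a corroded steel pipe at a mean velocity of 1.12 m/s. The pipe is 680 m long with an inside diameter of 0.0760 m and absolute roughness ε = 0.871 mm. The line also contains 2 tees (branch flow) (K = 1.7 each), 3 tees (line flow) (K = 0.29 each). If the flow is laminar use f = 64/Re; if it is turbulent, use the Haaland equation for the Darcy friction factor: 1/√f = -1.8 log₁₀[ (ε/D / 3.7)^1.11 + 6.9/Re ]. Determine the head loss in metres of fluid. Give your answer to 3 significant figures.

Reynolds number Re = ρVD/μ = 1160 · 1.12 · 0.076 / 0.00169 = 5.843e+04.
Re > 4000 → turbulent. Relative roughness ε/D = 0.000871/0.076 = 0.0115. Haaland: 1/√f = -1.8 log₁₀[(0.0115/3.7)^1.11 + 6.9/5.843e+04] = -1.8 log₁₀[0.00164 + 0.000118] = 4.959, so f = 0.04067.
Total minor-loss coefficient ΣK = 2·1.7 + 3·0.29 = 4.27.
ΔP = [f·L/D + ΣK]·(ρV²/2) = [0.04067·680/0.076 + 4.27]·(1160·1.12²/2) = [363.9 + 4.27]·727.6 = 2.679e+05 Pa.
Head loss h_f = ΔP/(ρg) = 2.679e+05/(1160·9.81) = 23.5 m.

h_f ≈ 23.5 m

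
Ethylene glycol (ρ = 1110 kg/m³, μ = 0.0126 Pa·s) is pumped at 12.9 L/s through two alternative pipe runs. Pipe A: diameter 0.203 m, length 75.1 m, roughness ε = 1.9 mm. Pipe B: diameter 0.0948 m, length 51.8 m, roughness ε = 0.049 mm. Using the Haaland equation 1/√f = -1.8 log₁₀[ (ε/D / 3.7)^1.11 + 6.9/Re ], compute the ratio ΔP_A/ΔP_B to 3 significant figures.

Pipe A: V = Q/A = 0.0129/0.03237 = 0.3986 m/s; Re = 7128; ε/D = 0.00936; Haaland → f = 0.0442; ΔP_A = f(L/D)(ρV²/2) = 1442 Pa.
Pipe B: V = Q/A = 0.0129/0.007058 = 1.828 m/s; Re = 1.526e+04; ε/D = 0.000517; Haaland → f = 0.02839; ΔP_B = f(L/D)(ρV²/2) = 2.876e+04 Pa.
ΔP_A/ΔP_B = 1442/2.876e+04 = 0.0501.

ΔP_A/ΔP_B ≈ 0.0501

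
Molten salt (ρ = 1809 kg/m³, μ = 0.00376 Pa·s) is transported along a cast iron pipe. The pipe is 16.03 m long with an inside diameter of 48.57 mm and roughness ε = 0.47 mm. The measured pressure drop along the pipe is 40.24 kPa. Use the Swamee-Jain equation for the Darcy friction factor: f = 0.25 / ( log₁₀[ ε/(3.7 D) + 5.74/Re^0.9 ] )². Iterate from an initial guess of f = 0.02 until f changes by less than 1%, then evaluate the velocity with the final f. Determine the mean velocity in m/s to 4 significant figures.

V ≈ 1.852 m/s

Rearranging Darcy-Weisbach: V = √(2·ΔP·D/(f·L·ρ)). With ε/D = 0.00047/0.04857 = 0.00968, iterate starting from f = 0.02:
  f = 0.02 → V = √(2·4.024e+04·0.04857/(0.02·16.03·1809)) = 2.596 m/s; Re = ρVD/μ = 6.067e+04; f → 0.03882
  f = 0.03882 → V = 1.863 m/s; Re = 4.354e+04; f → 0.03927
  f = 0.03927 → V = 1.853 m/s; Re = 4.329e+04; f → 0.03928
Converged (Δf/f < 1%). With the final f = 0.03928: V = √(2·4.024e+04·0.04857/(0.03928·16.03·1809)) = 1.852 m/s.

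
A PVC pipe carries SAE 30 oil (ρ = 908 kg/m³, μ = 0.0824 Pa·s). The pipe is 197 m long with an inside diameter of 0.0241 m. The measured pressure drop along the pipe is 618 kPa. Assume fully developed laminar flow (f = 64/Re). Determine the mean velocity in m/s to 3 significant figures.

For laminar flow, f = 64/Re with Re = ρVD/μ, so Darcy-Weisbach reduces to ΔP = 32μLV/D². Solving for V: V = ΔP·D²/(32μL) = 6.18e+05·(0.0241)²/(32·0.0824·197) = 0.691 m/s.
Check: Re = ρVD/μ = 908·0.691·0.0241/0.0824 = 183.5 < 2300, so the laminar assumption holds.

V ≈ 0.691 m/s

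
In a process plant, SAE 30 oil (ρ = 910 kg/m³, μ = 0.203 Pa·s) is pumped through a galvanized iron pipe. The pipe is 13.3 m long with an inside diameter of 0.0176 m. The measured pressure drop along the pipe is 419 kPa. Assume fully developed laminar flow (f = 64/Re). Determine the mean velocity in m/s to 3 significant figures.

For laminar flow, f = 64/Re with Re = ρVD/μ, so Darcy-Weisbach reduces to ΔP = 32μLV/D². Solving for V: V = ΔP·D²/(32μL) = 4.19e+05·(0.0176)²/(32·0.203·13.3) = 1.502 m/s.
Check: Re = ρVD/μ = 910·1.502·0.0176/0.203 = 118.5 < 2300, so the laminar assumption holds.

V ≈ 1.50 m/s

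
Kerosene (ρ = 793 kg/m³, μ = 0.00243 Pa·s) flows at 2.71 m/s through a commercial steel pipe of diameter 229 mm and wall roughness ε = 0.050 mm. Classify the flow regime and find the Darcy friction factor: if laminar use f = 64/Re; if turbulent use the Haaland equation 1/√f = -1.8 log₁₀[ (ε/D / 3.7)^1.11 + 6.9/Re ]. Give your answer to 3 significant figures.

Re = ρVD/μ = 793·2.71·0.229/0.00243 = 2.025e+05.
Re > 4000 → turbulent. ε/D = 5e-05/0.229 = 0.000218; Haaland: 1/√f = -1.8 log₁₀[2.02e-05 + 3.41e-05] = 7.678, so f = 0.01697.

f ≈ 0.0170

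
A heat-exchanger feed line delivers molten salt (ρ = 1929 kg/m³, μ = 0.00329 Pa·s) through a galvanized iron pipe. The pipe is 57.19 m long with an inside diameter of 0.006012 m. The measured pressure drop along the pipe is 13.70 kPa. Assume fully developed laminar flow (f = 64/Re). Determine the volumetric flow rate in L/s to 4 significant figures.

Q ≈ 0.002335 L/s

For laminar flow, f = 64/Re with Re = ρVD/μ, so Darcy-Weisbach reduces to ΔP = 32μLV/D². Solving for V: V = ΔP·D²/(32μL) = 1.37e+04·(0.006012)²/(32·0.00329·57.19) = 0.08224 m/s.
Check: Re = ρVD/μ = 1929·0.08224·0.006012/0.00329 = 289.9 < 2300, so the laminar assumption holds.
Q = V·A = 0.08224·(π/4·0.006012²) = 2.335e-06 m³/s = 0.002335 L/s.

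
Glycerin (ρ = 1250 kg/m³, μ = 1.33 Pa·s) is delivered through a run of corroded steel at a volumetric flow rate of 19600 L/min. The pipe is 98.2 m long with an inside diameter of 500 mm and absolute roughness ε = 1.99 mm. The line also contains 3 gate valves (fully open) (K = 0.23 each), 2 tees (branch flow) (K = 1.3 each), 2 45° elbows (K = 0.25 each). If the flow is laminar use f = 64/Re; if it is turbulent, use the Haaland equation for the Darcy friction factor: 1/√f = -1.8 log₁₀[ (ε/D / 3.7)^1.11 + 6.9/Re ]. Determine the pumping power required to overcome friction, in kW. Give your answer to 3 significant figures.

Q = 19600 L/min = 19600/60000 = 0.3267 m³/s.
Cross-sectional area A = πD²/4 = π(0.5)²/4 = 0.1963 m²; mean velocity V = Q/A = 0.3267/0.1963 = 1.664 m/s.
Reynolds number Re = ρVD/μ = 1250 · 1.664 · 0.5 / 1.33 = 781.8.
Re < 2300 → laminar flow, so f = 64/Re = 64/781.8 = 0.08186 (the turbulent correlation is not needed).
Total minor-loss coefficient ΣK = 3·0.23 + 2·1.3 + 2·0.25 = 3.79.
ΔP = [f·L/D + ΣK]·(ρV²/2) = [0.08186·98.2/0.5 + 3.79]·(1250·1.664²/2) = [16.08 + 3.79]·1730 = 3.437e+04 Pa.
Pumping power P = QΔP = 0.3267·3.437e+04 = 11230 W = 11.2 kW.

P ≈ 11.2 kW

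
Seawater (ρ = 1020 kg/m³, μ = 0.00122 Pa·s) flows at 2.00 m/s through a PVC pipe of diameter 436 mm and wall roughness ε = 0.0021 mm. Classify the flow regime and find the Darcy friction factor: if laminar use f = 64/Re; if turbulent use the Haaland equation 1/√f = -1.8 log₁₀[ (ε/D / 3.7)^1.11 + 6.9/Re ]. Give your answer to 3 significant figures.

f ≈ 0.0123

Re = ρVD/μ = 1020·2·0.436/0.00122 = 7.29e+05.
Re > 4000 → turbulent. ε/D = 2.1e-06/0.436 = 4.82e-06; Haaland: 1/√f = -1.8 log₁₀[2.93e-07 + 9.46e-06] = 9.019, so f = 0.01229.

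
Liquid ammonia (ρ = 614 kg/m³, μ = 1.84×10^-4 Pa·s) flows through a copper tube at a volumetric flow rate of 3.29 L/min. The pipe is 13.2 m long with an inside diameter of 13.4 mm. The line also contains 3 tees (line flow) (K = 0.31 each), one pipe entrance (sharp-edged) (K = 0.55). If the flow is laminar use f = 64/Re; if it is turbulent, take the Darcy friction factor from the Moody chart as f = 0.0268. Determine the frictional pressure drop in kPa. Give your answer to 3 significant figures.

ΔP ≈ 1.29 kPa

Q = 3.29 L/min = 3.29/60000 = 5.483e-05 m³/s.
Cross-sectional area A = πD²/4 = π(0.0134)²/4 = 0.000141 m²; mean velocity V = Q/A = 5.483e-05/0.000141 = 0.3888 m/s.
Reynolds number Re = ρVD/μ = 614 · 0.3888 · 0.0134 / 0.000184 = 1.739e+04.
Re > 4000 → turbulent; use the Moody-chart value f = 0.0268.
Total minor-loss coefficient ΣK = 3·0.31 + 1·0.55 = 1.48.
ΔP = [f·L/D + ΣK]·(ρV²/2) = [0.0268·13.2/0.0134 + 1.48]·(614·0.3888²/2) = [26.4 + 1.48]·46.41 = 1294 Pa.
ΔP = 1294 Pa = 1.29 kPa.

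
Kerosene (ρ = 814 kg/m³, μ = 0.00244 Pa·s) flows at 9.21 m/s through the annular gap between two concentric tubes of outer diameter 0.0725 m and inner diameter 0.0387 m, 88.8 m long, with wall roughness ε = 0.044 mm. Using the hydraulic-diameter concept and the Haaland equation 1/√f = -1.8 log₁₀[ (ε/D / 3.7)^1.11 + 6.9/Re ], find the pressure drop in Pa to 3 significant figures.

Hydraulic diameter D_h = 4A/P = D_o - D_i = 0.0725 - 0.0387 = 0.0338 m.
Re = ρVD_h/μ = 814·9.21·0.0338/0.00244 = 1.039e+05.
ε/D_h = 4.4e-05/0.0338 = 0.0013; Haaland gives 1/√f = -1.8 log₁₀[0.000147+6.64e-05] = 6.608, so f = 0.0229.
ΔP = f(L/D_h)(ρV²/2) = 0.0229·88.8/0.0338·3.452e+04 = 2.077e+06 Pa.

ΔP ≈ 2.08×10^6 Pa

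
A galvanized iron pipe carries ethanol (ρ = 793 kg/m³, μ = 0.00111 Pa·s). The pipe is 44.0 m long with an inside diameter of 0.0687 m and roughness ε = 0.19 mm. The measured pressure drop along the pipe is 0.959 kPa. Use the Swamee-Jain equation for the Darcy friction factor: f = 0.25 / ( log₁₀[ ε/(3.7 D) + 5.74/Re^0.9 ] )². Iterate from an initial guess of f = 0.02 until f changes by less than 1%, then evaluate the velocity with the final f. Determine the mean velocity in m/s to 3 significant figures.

Rearranging Darcy-Weisbach: V = √(2·ΔP·D/(f·L·ρ)). With ε/D = 0.00019/0.0687 = 0.00277, iterate starting from f = 0.02:
  f = 0.02 → V = √(2·959·0.0687/(0.02·44·793)) = 0.4345 m/s; Re = ρVD/μ = 2.133e+04; f → 0.0312
  f = 0.0312 → V = 0.3479 m/s; Re = 1.708e+04; f → 0.03222
  f = 0.03222 → V = 0.3424 m/s; Re = 1.68e+04; f → 0.0323
Converged (Δf/f < 1%). With the final f = 0.0323: V = √(2·959·0.0687/(0.0323·44·793)) = 0.3419 m/s.

V ≈ 0.342 m/s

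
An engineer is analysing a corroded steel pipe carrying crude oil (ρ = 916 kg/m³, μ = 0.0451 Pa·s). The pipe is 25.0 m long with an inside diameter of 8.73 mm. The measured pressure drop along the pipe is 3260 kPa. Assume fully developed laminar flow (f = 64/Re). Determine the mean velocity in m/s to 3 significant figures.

For laminar flow, f = 64/Re with Re = ρVD/μ, so Darcy-Weisbach reduces to ΔP = 32μLV/D². Solving for V: V = ΔP·D²/(32μL) = 3.26e+06·(0.00873)²/(32·0.0451·25) = 6.886 m/s.
Check: Re = ρVD/μ = 916·6.886·0.00873/0.0451 = 1221 < 2300, so the laminar assumption holds.

V ≈ 6.89 m/s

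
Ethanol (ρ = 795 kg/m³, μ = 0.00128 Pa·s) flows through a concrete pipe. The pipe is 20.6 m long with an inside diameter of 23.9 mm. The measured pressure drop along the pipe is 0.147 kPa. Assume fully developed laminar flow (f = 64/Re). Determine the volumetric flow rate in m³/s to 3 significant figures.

Q ≈ 4.46×10^-5 m³/s

For laminar flow, f = 64/Re with Re = ρVD/μ, so Darcy-Weisbach reduces to ΔP = 32μLV/D². Solving for V: V = ΔP·D²/(32μL) = 147·(0.0239)²/(32·0.00128·20.6) = 0.09951 m/s.
Check: Re = ρVD/μ = 795·0.09951·0.0239/0.00128 = 1477 < 2300, so the laminar assumption holds.
Q = V·A = 0.09951·(π/4·0.0239²) = 4.464e-05 m³/s = 4.46×10^-5 m³/s.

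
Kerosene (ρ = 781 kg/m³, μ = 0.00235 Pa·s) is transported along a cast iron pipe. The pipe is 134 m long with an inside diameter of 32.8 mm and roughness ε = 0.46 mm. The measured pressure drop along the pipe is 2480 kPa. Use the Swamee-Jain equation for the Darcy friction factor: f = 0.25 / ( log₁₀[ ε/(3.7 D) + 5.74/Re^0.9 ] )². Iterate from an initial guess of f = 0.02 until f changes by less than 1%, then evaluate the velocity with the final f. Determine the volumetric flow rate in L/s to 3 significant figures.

Rearranging Darcy-Weisbach: V = √(2·ΔP·D/(f·L·ρ)). With ε/D = 0.00046/0.0328 = 0.014, iterate starting from f = 0.02:
  f = 0.02 → V = √(2·2.48e+06·0.0328/(0.02·134·781)) = 8.816 m/s; Re = ρVD/μ = 9.61e+04; f → 0.04339
  f = 0.04339 → V = 5.985 m/s; Re = 6.525e+04; f → 0.0437
Converged (Δf/f < 1%). With the final f = 0.0437: V = √(2·2.48e+06·0.0328/(0.0437·134·781)) = 5.964 m/s.
Q = V·A = 5.964·(π/4·0.0328²) = 0.00504 m³/s = 5.04 L/s.

Q ≈ 5.04 L/s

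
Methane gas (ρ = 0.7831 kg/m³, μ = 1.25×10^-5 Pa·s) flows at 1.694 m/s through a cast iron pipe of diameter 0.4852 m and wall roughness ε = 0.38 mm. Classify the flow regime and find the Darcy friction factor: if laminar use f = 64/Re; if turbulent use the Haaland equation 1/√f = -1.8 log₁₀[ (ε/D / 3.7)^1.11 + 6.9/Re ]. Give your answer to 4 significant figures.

Re = ρVD/μ = 0.7831·1.694·0.4852/1.25e-05 = 5.149e+04.
Re > 4000 → turbulent. ε/D = 0.00038/0.4852 = 0.000783; Haaland: 1/√f = -1.8 log₁₀[8.35e-05 + 0.000134] = 6.593, so f = 0.02301.

f ≈ 0.02301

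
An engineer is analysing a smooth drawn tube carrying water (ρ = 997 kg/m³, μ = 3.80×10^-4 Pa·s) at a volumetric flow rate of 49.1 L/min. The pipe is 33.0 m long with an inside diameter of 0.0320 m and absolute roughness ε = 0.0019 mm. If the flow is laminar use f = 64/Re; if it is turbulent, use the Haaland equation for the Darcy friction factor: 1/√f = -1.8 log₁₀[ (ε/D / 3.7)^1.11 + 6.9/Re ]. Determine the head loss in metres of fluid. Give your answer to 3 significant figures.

h_f ≈ 1.02 m

Q = 49.1 L/min = 49.1/60000 = 0.0008183 m³/s.
Cross-sectional area A = πD²/4 = π(0.032)²/4 = 0.0008042 m²; mean velocity V = Q/A = 0.0008183/0.0008042 = 1.018 m/s.
Reynolds number Re = ρVD/μ = 997 · 1.018 · 0.032 / 0.00038 = 8.543e+04.
Re > 4000 → turbulent. Relative roughness ε/D = 1.9e-06/0.032 = 5.94e-05. Haaland: 1/√f = -1.8 log₁₀[(5.94e-05/3.7)^1.11 + 6.9/8.543e+04] = -1.8 log₁₀[4.76e-06 + 8.08e-05] = 7.322, so f = 0.01865.
Darcy-Weisbach: ΔP = f(L/D)(ρV²/2) = 0.01865·(33/0.032)·(997·1.018²/2) = 0.01865·1031·516.1 = 9927 Pa.
Head loss h_f = ΔP/(ρg) = 9927/(997·9.81) = 1.02 m.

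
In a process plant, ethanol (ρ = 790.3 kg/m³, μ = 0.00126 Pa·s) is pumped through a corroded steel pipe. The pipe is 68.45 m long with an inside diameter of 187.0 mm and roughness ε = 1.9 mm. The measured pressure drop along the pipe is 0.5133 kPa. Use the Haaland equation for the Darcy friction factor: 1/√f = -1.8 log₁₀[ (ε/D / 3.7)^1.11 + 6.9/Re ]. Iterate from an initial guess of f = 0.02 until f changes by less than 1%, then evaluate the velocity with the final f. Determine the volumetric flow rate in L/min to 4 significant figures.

Rearranging Darcy-Weisbach: V = √(2·ΔP·D/(f·L·ρ)). With ε/D = 0.0019/0.187 = 0.0102, iterate starting from f = 0.02:
  f = 0.02 → V = √(2·513.3·0.187/(0.02·68.45·790.3)) = 0.4212 m/s; Re = ρVD/μ = 4.941e+04; f → 0.03929
  f = 0.03929 → V = 0.3005 m/s; Re = 3.525e+04; f → 0.03972
  f = 0.03972 → V = 0.2989 m/s; Re = 3.506e+04; f → 0.03973
Converged (Δf/f < 1%). With the final f = 0.03973: V = √(2·513.3·0.187/(0.03973·68.45·790.3)) = 0.2989 m/s.
Q = V·A = 0.2989·(π/4·0.187²) = 0.008208 m³/s = 492.5 L/min.

Q ≈ 492.5 L/min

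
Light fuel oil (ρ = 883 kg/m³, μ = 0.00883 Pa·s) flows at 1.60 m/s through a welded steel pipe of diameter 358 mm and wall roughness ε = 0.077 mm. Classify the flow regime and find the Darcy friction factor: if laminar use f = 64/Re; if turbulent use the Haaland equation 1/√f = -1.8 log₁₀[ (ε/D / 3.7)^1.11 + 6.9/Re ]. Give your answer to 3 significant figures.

Re = ρVD/μ = 883·1.6·0.358/0.00883 = 5.728e+04.
Re > 4000 → turbulent. ε/D = 7.7e-05/0.358 = 0.000215; Haaland: 1/√f = -1.8 log₁₀[1.99e-05 + 0.00012] = 6.935, so f = 0.02079.

f ≈ 0.0208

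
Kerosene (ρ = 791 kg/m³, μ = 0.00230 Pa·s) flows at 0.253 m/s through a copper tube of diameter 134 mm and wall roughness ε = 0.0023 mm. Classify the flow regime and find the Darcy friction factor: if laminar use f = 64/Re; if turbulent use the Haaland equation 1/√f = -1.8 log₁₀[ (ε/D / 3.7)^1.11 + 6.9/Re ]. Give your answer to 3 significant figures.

f ≈ 0.0296

Re = ρVD/μ = 791·0.253·0.134/0.0023 = 1.166e+04.
Re > 4000 → turbulent. ε/D = 2.3e-06/0.134 = 1.72e-05; Haaland: 1/√f = -1.8 log₁₀[1.2e-06 + 0.000592] = 5.808, so f = 0.02964.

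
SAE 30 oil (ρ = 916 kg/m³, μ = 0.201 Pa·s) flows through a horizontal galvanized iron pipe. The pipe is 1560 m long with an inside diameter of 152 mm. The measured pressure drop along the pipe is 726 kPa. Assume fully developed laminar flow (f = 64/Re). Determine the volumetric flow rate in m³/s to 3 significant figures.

For laminar flow, f = 64/Re with Re = ρVD/μ, so Darcy-Weisbach reduces to ΔP = 32μLV/D². Solving for V: V = ΔP·D²/(32μL) = 7.26e+05·(0.152)²/(32·0.201·1560) = 1.672 m/s.
Check: Re = ρVD/μ = 916·1.672·0.152/0.201 = 1158 < 2300, so the laminar assumption holds.
Q = V·A = 1.672·(π/4·0.152²) = 0.03033 m³/s = 0.0303 m³/s.

Q ≈ 0.0303 m³/s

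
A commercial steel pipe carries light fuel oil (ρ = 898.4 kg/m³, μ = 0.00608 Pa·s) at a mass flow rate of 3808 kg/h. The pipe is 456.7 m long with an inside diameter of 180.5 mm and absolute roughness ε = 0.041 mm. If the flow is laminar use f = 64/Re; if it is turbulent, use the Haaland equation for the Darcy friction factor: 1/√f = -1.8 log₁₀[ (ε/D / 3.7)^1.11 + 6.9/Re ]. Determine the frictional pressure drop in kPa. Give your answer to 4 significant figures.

ṁ = 3808 kg/h = 3808/3600 = 1.058 kg/s.
A = πD²/4 = π(0.1805)²/4 = 0.02559 m²; mean velocity V = ṁ/(ρA) = 1.058/(898.4 · 0.02559) = 0.04601 m/s.
Reynolds number Re = ρVD/μ = 898.4 · 0.04601 · 0.1805 / 0.00608 = 1227.
Re < 2300 → laminar flow, so f = 64/Re = 64/1227 = 0.05215 (the turbulent correlation is not needed).
Darcy-Weisbach: ΔP = f(L/D)(ρV²/2) = 0.05215·(456.7/0.1805)·(898.4·0.04601²/2) = 0.05215·2530·0.951 = 125.5 Pa.
ΔP = 125.5 Pa = 0.1255 kPa.

ΔP ≈ 0.1255 kPa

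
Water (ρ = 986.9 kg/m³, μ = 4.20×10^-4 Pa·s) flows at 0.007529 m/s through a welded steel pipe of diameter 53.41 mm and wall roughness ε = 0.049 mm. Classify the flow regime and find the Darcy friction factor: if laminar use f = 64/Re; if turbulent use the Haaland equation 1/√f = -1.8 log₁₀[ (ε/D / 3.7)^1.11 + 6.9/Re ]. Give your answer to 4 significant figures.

f ≈ 0.06773

Re = ρVD/μ = 986.9·0.007529·0.05341/0.00042 = 944.9.
Re < 2300 → laminar, so f = 64/Re = 0.06773 (roughness is irrelevant in laminar flow).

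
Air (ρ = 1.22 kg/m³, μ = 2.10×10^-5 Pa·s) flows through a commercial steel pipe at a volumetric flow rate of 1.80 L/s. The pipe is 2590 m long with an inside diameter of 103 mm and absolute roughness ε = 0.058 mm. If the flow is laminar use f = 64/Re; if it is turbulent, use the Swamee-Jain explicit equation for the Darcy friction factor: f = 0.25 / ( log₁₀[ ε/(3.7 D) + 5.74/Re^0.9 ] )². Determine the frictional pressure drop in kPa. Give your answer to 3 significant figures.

Q = 1.80 L/s = 1.80/1000 = 0.0018 m³/s.
Cross-sectional area A = πD²/4 = π(0.103)²/4 = 0.008332 m²; mean velocity V = Q/A = 0.0018/0.008332 = 0.216 m/s.
Reynolds number Re = ρVD/μ = 1.22 · 0.216 · 0.103 / 2.1e-05 = 1293.
Re < 2300 → laminar flow, so f = 64/Re = 64/1293 = 0.04951 (the turbulent correlation is not needed).
Darcy-Weisbach: ΔP = f(L/D)(ρV²/2) = 0.04951·(2590/0.103)·(1.22·0.216²/2) = 0.04951·2.515e+04·0.02847 = 35.44 Pa.
ΔP = 35.44 Pa = 0.0354 kPa.

ΔP ≈ 0.0354 kPa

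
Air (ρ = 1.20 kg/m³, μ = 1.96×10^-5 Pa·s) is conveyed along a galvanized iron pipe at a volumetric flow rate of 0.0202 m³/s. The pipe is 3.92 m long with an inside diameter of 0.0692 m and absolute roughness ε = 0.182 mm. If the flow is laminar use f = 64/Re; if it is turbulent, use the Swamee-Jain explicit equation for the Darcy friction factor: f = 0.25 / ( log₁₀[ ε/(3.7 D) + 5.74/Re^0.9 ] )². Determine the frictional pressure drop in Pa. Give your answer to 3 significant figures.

Cross-sectional area A = πD²/4 = π(0.0692)²/4 = 0.003761 m²; mean velocity V = Q/A = 0.0202/0.003761 = 5.371 m/s.
Reynolds number Re = ρVD/μ = 1.2 · 5.371 · 0.0692 / 1.96e-05 = 2.276e+04.
Re > 4000 → turbulent. Relative roughness ε/D = 0.000182/0.0692 = 0.00263. Swamee-Jain: f = 0.25/(log₁₀[0.00263/3.7 + 5.74/2.276e+04^0.9])² = 0.25/(log₁₀[0.000711 + 0.000688])² = 0.25/(-2.854)² = 0.03069.
Darcy-Weisbach: ΔP = f(L/D)(ρV²/2) = 0.03069·(3.92/0.0692)·(1.2·5.371²/2) = 0.03069·56.65·17.31 = 30.09 Pa.

ΔP ≈ 30.1 Pa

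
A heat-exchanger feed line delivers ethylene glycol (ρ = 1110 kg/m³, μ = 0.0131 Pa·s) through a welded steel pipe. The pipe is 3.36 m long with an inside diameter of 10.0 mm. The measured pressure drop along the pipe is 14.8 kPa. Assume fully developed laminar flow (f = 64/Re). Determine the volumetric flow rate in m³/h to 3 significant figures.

For laminar flow, f = 64/Re with Re = ρVD/μ, so Darcy-Weisbach reduces to ΔP = 32μLV/D². Solving for V: V = ΔP·D²/(32μL) = 1.48e+04·(0.01)²/(32·0.0131·3.36) = 1.051 m/s.
Check: Re = ρVD/μ = 1110·1.051·0.01/0.0131 = 890.3 < 2300, so the laminar assumption holds.
Q = V·A = 1.051·(π/4·0.01²) = 8.253e-05 m³/s = 0.297 m³/h.

Q ≈ 0.297 m³/h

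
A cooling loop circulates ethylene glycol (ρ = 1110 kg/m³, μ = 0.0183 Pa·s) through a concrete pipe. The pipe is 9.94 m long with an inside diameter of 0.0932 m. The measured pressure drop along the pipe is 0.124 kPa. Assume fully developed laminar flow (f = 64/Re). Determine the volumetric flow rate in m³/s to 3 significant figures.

Q ≈ 0.00126 m³/s

For laminar flow, f = 64/Re with Re = ρVD/μ, so Darcy-Weisbach reduces to ΔP = 32μLV/D². Solving for V: V = ΔP·D²/(32μL) = 124·(0.0932)²/(32·0.0183·9.94) = 0.185 m/s.
Check: Re = ρVD/μ = 1110·0.185·0.0932/0.0183 = 1046 < 2300, so the laminar assumption holds.
Q = V·A = 0.185·(π/4·0.0932²) = 0.001262 m³/s = 0.00126 m³/s.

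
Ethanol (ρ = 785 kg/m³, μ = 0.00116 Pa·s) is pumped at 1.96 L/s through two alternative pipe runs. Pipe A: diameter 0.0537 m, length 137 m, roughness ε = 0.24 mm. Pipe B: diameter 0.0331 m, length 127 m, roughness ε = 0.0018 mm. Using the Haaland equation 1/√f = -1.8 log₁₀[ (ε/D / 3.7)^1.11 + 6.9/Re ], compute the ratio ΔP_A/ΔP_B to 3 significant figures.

Pipe A: V = Q/A = 0.00196/0.002265 = 0.8654 m/s; Re = 3.145e+04; ε/D = 0.00447; Haaland → f = 0.03214; ΔP_A = f(L/D)(ρV²/2) = 2.41e+04 Pa.
Pipe B: V = Q/A = 0.00196/0.0008605 = 2.278 m/s; Re = 5.102e+04; ε/D = 5.44e-05; Haaland → f = 0.02077; ΔP_B = f(L/D)(ρV²/2) = 1.623e+05 Pa.
ΔP_A/ΔP_B = 2.41e+04/1.623e+05 = 0.149.

ΔP_A/ΔP_B ≈ 0.149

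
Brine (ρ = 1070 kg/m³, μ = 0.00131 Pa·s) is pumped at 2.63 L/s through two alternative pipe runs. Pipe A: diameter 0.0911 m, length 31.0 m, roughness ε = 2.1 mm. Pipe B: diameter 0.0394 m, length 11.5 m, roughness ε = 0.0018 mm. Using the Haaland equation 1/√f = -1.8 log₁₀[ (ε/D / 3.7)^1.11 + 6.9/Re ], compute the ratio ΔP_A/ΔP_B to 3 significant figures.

Pipe A: V = Q/A = 0.00263/0.006518 = 0.4035 m/s; Re = 3.002e+04; ε/D = 0.0231; Haaland → f = 0.05266; ΔP_A = f(L/D)(ρV²/2) = 1561 Pa.
Pipe B: V = Q/A = 0.00263/0.001219 = 2.157 m/s; Re = 6.942e+04; ε/D = 4.57e-05; Haaland → f = 0.01941; ΔP_B = f(L/D)(ρV²/2) = 1.411e+04 Pa.
ΔP_A/ΔP_B = 1561/1.411e+04 = 0.111.

ΔP_A/ΔP_B ≈ 0.111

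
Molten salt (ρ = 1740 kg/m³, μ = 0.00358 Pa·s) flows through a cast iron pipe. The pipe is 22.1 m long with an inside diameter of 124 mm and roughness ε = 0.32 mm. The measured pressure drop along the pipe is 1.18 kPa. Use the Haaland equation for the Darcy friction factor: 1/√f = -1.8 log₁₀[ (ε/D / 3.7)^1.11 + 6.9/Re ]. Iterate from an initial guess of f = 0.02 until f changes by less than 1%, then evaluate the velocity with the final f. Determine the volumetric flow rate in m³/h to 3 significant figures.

Q ≈ 22.3 m³/h

Rearranging Darcy-Weisbach: V = √(2·ΔP·D/(f·L·ρ)). With ε/D = 0.00032/0.124 = 0.00258, iterate starting from f = 0.02:
  f = 0.02 → V = √(2·1180·0.124/(0.02·22.1·1740)) = 0.6169 m/s; Re = ρVD/μ = 3.718e+04; f → 0.02831
  f = 0.02831 → V = 0.5185 m/s; Re = 3.125e+04; f → 0.02883
  f = 0.02883 → V = 0.5138 m/s; Re = 3.097e+04; f → 0.02885
Converged (Δf/f < 1%). With the final f = 0.02885: V = √(2·1180·0.124/(0.02885·22.1·1740)) = 0.5136 m/s.
Q = V·A = 0.5136·(π/4·0.124²) = 0.006202 m³/s = 22.3 m³/h.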